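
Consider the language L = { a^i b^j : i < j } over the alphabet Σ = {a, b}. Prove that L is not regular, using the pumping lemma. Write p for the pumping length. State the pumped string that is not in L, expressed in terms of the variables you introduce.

Assume L is regular; let p be its pumping constant.
Choose w = a^p b^{p+1} ∈ L, with |w| = 2p+1 ≥ p.
Write w = xyz as guaranteed by the lemma, with |xy| ≤ p and |y| > 0.
Since the first p symbols of w are all a's and |xy| ≤ p, y lies entirely in the leading a-block: y = a^k for some k with 1 ≤ k ≤ p.
Consider xy^2z = a^{p+k} b^{p+1}. Since k ≥ 1, the a-count p+k is at least p+1, so i < j fails; thus xy^2z ∉ L.
This is a contradiction; hence L is not regular.

a^{p+k} b^{p+1}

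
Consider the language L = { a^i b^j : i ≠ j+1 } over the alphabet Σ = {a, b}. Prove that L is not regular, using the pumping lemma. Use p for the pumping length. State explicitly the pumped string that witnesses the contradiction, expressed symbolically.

a^{p+p!} b^{p+p!-1}

Toward a contradiction, assume L is regular with pumping length p.
Choose w = a^p b^{p+p!-1}. Since p ≠ (p+p!-1)+1 = p+p!, w ∈ L; and |w| ≥ p.
The pumping lemma gives a decomposition w = xyz where |xy| ≤ p and |y| ≥ 1.
Since the first p symbols of w are all a's and |xy| ≤ p, y lies entirely in the leading a-block: y = a^k for some k with 1 ≤ k ≤ p.
Since 1 ≤ k ≤ p, k divides p!; set t = 1 + p!/k. Then xy^t z has p + (p!/k)·k = p + p! copies of a. Now the a-count is p+p! and (b-count)+1 = (p+p!-1)+1 = p+p!, so i ≠ j+1 fails. So xy^t z = a^{p+p!} b^{p+p!-1} ∉ L.
Contradiction. Therefore L is not regular.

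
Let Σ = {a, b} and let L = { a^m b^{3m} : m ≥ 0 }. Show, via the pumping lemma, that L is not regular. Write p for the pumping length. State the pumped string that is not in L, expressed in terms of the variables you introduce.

a^{p+k} b^{3p}

Toward a contradiction, assume L is regular with pumping length p.
Choose w = a^p b^{3p}, which is in L with |w| = 4p ≥ p.
By the pumping lemma, w = xyz with |xy| ≤ p and |y| > 0.
The first p characters of w are a's, so xy (and hence y) consists only of a's. Write y = a^k, 1 ≤ k ≤ p.
Pump with i = 2: xy^2z = a^{p+k} b^{3p}. For this to lie in L we would need 3p = 3(p+k), which forces k = 0. But k ≥ 1, so xy^2z ∉ L.
Contradiction. Therefore L is not regular.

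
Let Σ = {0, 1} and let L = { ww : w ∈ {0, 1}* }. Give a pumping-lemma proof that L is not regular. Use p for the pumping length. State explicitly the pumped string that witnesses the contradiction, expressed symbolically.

0^{p+k} 1^p 0^p 1^p

Suppose for contradiction that L is regular, and let p be the pumping length.
Take w = 0^p 1^p 0^p 1^p = uu where u = 0^p1^p; then w ∈ L and |w| = 4p ≥ p.
Write w = xyz as guaranteed by the lemma, with |xy| ≤ p and y is nonempty.
Since the first p symbols of w are all 0's and |xy| ≤ p, y lies entirely in the leading 0-block: y = 0^k for some k with 1 ≤ k ≤ p.
Pump with i = 2: xy^2z = 0^{p+k} 1^p 0^p 1^p, of length 4p+k. Suppose this equals vv. The string starts with 0 and ends with 1, so v does too; thus the boundary between the two copies of v is a 1→0 transition. There is exactly one such transition, at position 2p+k, so |v| = 2p+k and |vv| = 4p+2k ≠ 4p+k since k ≥ 1. So xy^2z ∉ L.
This is a contradiction; hence L is not regular.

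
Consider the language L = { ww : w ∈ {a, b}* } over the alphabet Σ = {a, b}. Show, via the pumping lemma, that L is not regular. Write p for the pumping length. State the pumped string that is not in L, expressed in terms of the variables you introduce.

a^{p+k} b^p a^p b^p

Assume L is regular; let p be its pumping constant.
Take w = a^p b^p a^p b^p = uu where u = a^pb^p; then w ∈ L and |w| = 4p ≥ p.
The pumping lemma gives a decomposition w = xyz where |xy| ≤ p and y is nonempty.
The first p characters of w are a's, so xy (and hence y) consists only of a's. Write y = a^k, 1 ≤ k ≤ p.
Pump with i = 2: xy^2z = a^{p+k} b^p a^p b^p, of length 4p+k. Suppose this equals vv. The string starts with a and ends with b, so v does too; thus the boundary between the two copies of v is a b→a transition. There is exactly one such transition, at position 2p+k, so |v| = 2p+k and |vv| = 4p+2k ≠ 4p+k since k ≥ 1. So xy^2z ∉ L.
This is a contradiction; hence L is not regular.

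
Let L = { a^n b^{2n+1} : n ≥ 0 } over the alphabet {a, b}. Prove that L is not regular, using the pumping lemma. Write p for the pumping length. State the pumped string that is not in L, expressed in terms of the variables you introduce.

a^{p+k} b^{2p+1}

Assume L is regular. Let p be the pumping length given by the pumping lemma.
Choose w = a^p b^{2p+1}, which is in L with |w| = 3p+1 ≥ p.
The pumping lemma gives a decomposition w = xyz where |xy| ≤ p and |y| > 0.
Because |xy| ≤ p and w begins with p copies of a, we have y = a^k with 1 ≤ k ≤ p.
Pump with i = 2: xy^2z = a^{p+k} b^{2p+1}. For this to lie in L we would need 2p+1 = 2(p+k)+1, which forces k = 0. But k ≥ 1, so xy^2z ∉ L.
Contradiction. Therefore L is not regular.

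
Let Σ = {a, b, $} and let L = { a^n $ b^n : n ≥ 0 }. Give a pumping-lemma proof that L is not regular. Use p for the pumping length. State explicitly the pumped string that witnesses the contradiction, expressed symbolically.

a^{p+k} $ b^p

Toward a contradiction, assume L is regular with pumping length p.
Take w = a^p $ b^p ∈ L with |w| = 2p+1 ≥ p.
By the pumping lemma, w = xyz with |xy| ≤ p and |y| ≥ 1.
Since the first p symbols of w are all a's and |xy| ≤ p, y lies entirely in the leading a-block: y = a^k for some k with 1 ≤ k ≤ p.
Pump with i = 2: xy^2z = a^{p+k} $ b^p, which would require p+k = p. But k ≥ 1, so xy^2z ∉ L.
This is a contradiction; hence L is not regular.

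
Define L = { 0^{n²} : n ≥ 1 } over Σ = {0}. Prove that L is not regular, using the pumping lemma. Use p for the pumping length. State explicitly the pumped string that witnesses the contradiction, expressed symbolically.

0^{p²+k}

Assume L is regular. Let p be the pumping length given by the pumping lemma.
Take w = 0^{p²} ∈ L with |w| = p² ≥ p.
Write w = xyz as guaranteed by the lemma, with |xy| ≤ p and |y| ≥ 1.
Then y = 0^k for some k with 1 ≤ k ≤ p.
Pump with i = 2: xy^2z = 0^{p²+k}. Since 1 ≤ k ≤ p, p² < p²+k ≤ p²+p < (p+1)², so p²+k lies strictly between consecutive squares and is not a perfect square. So xy^2z ∉ L.
Contradiction. Therefore L is not regular.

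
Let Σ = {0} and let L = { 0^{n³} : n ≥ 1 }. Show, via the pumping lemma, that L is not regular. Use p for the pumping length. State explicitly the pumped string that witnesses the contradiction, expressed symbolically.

Toward a contradiction, assume L is regular with pumping length p.
Take w = 0^{p³} ∈ L with |w| = p³ ≥ p.
By the pumping lemma, w = xyz with |xy| ≤ p and |y| > 0.
Then y = 0^k for some k with 1 ≤ k ≤ p.
Pump with i = 2: xy^2z = 0^{p³+k}. Since 1 ≤ k ≤ p, p³ < p³+k ≤ p³+p < p³+3p²+3p+1 = (p+1)³, so p³+k is not a perfect cube. So xy^2z ∉ L.
Contradiction. Therefore L is not regular.

0^{p³+k}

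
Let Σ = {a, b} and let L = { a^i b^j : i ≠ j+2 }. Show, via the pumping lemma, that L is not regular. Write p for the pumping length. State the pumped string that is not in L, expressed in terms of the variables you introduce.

Assume L is regular; let p be its pumping constant.
Choose w = a^p b^{p+p!-2}. Since p ≠ (p+p!-2)+2 = p+p!, w ∈ L; and |w| ≥ p.
Write w = xyz as guaranteed by the lemma, with |xy| ≤ p and y is nonempty.
Since the first p symbols of w are all a's and |xy| ≤ p, y lies entirely in the leading a-block: y = a^k for some k with 1 ≤ k ≤ p.
Since 1 ≤ k ≤ p, k divides p!; set t = 1 + p!/k. Then xy^t z has p + (p!/k)·k = p + p! copies of a. Now the a-count is p+p! and (b-count)+2 = (p+p!-2)+2 = p+p!, so i ≠ j+2 fails. So xy^t z = a^{p+p!} b^{p+p!-2} ∉ L.
This contradicts the pumping lemma, so L is not regular.

a^{p+p!} b^{p+p!-2}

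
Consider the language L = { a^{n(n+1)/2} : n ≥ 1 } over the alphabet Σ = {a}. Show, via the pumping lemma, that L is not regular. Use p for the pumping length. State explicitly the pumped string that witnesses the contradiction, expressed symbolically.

Suppose for contradiction that L is regular, and let p be the pumping length.
Take w = a^{p(p+1)/2} ∈ L with |w| = p(p+1)/2 ≥ p.
Write w = xyz as guaranteed by the lemma, with |xy| ≤ p and |y| ≥ 1.
Then y = a^k for some k with 1 ≤ k ≤ p.
Pump with i = 2: xy^2z = a^{p(p+1)/2+k}. Since 1 ≤ k ≤ p, p(p+1)/2 < p(p+1)/2+k ≤ p(p+1)/2+p < (p+1)(p+2)/2, so p(p+1)/2+k is strictly between consecutive triangular numbers. So xy^2z ∉ L.
This is a contradiction; hence L is not regular.

a^{p(p+1)/2+k}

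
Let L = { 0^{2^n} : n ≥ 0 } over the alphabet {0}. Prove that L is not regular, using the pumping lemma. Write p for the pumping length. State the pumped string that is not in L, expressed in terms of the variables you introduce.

0^{2^p+k}

Assume L is regular. Let p be the pumping length given by the pumping lemma.
Take w = 0^{2^p} ∈ L with |w| = 2^p ≥ p.
By the pumping lemma, w = xyz with |xy| ≤ p and |y| ≥ 1.
Then y = 0^k for some k with 1 ≤ k ≤ p.
Pump with i = 2: xy^2z = 0^{2^p+k}. Since 1 ≤ k ≤ p < 2^p, we have 2^p < 2^p+k < 2^{p+1}, so 2^p+k is not a power of 2. So xy^2z ∉ L.
Contradiction. Therefore L is not regular.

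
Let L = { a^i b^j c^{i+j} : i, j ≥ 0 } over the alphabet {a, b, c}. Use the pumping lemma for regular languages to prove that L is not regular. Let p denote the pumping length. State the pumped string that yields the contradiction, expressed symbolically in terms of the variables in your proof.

Suppose for contradiction that L is regular, and let p be the pumping length.
Take w = a^p b^p c^{2p} ∈ L (with i=j=p, i+j=2p), |w| = 4p ≥ p.
The pumping lemma gives a decomposition w = xyz where |xy| ≤ p and |y| > 0.
Because |xy| ≤ p and w begins with p copies of a, we have y = a^k with 1 ≤ k ≤ p.
Consider xy^2z = a^{p+k} b^p c^{2p}. Now the a- and b-counts sum to 2p+k, but the c-count is 2p ≠ 2p+k. So xy^2z ∉ L.
This contradicts the pumping lemma, so L is not regular.

a^{p+k} b^p c^{2p}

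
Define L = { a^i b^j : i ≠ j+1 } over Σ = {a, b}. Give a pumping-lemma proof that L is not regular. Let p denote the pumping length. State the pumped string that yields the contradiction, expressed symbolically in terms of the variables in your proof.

a^{p+p!} b^{p+p!-1}

Suppose for contradiction that L is regular, and let p be the pumping length.
Choose w = a^p b^{p+p!-1}. Since p ≠ (p+p!-1)+1 = p+p!, w ∈ L; and |w| ≥ p.
Write w = xyz as guaranteed by the lemma, with |xy| ≤ p and y is nonempty.
The first p characters of w are a's, so xy (and hence y) consists only of a's. Write y = a^k, 1 ≤ k ≤ p.
Since 1 ≤ k ≤ p, k divides p!; set t = 1 + p!/k. Then xy^t z has p + (p!/k)·k = p + p! copies of a. Now the a-count is p+p! and (b-count)+1 = (p+p!-1)+1 = p+p!, so i ≠ j+1 fails. So xy^t z = a^{p+p!} b^{p+p!-1} ∉ L.
This is a contradiction; hence L is not regular.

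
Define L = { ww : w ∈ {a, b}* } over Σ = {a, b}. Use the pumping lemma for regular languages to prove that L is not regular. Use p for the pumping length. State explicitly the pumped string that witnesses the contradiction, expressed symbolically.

a^{p+k} b^p a^p b^p

Assume L is regular. Let p be the pumping length given by the pumping lemma.
Take w = a^p b^p a^p b^p = uu where u = a^pb^p; then w ∈ L and |w| = 4p ≥ p.
Write w = xyz as guaranteed by the lemma, with |xy| ≤ p and |y| ≥ 1.
Because |xy| ≤ p and w begins with p copies of a, we have y = a^k with 1 ≤ k ≤ p.
Pump with i = 2: xy^2z = a^{p+k} b^p a^p b^p, of length 4p+k. Suppose this equals vv. The string starts with a and ends with b, so v does too; thus the boundary between the two copies of v is a b→a transition. There is exactly one such transition, at position 2p+k, so |v| = 2p+k and |vv| = 4p+2k ≠ 4p+k since k ≥ 1. So xy^2z ∉ L.
This contradicts the pumping lemma, so L is not regular.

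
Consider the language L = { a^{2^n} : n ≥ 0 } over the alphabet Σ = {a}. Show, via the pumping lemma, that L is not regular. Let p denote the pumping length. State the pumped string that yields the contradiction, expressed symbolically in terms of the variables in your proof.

Toward a contradiction, assume L is regular with pumping length p.
Take w = a^{2^p} ∈ L with |w| = 2^p ≥ p.
By the pumping lemma, w = xyz with |xy| ≤ p and |y| > 0.
Then y = a^k for some k with 1 ≤ k ≤ p.
Pump with i = 2: xy^2z = a^{2^p+k}. Since 1 ≤ k ≤ p < 2^p, we have 2^p < 2^p+k < 2^{p+1}, so 2^p+k is not a power of 2. So xy^2z ∉ L.
This is a contradiction; hence L is not regular.

a^{2^p+k}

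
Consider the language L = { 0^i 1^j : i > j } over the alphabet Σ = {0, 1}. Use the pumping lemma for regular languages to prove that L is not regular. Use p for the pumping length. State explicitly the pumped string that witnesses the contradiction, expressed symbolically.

0^{p+1-k} 1^p

Toward a contradiction, assume L is regular with pumping length p.
Choose w = 0^{p+1} 1^p ∈ L, with |w| = 2p+1 ≥ p.
The pumping lemma gives a decomposition w = xyz where |xy| ≤ p and |y| > 0.
Because |xy| ≤ p and w begins with p copies of 0, we have y = 0^k with 1 ≤ k ≤ p.
Consider xy^0z = xz = 0^{p+1-k} 1^p. Since k ≥ 1, the 0-count p+1-k is at most p, so i > j fails; thus xz ∉ L.
This contradicts the pumping lemma, so L is not regular.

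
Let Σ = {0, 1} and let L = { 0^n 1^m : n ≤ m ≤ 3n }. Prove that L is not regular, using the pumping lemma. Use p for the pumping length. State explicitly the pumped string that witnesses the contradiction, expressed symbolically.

0^{p+k} 1^p

Assume L is regular. Let p be the pumping length given by the pumping lemma.
Take w = 0^p 1^p ∈ L (since p ≤ p ≤ 3p), with |w| = 2p ≥ p.
The pumping lemma gives a decomposition w = xyz where |xy| ≤ p and |y| ≥ 1.
Because |xy| ≤ p and w begins with p copies of 0, we have y = 0^k with 1 ≤ k ≤ p.
Pump with i = 2: xy^2z = 0^{p+k} 1^p. Now n = p+k > p = m, so the condition n ≤ m fails. Thus xy^2z ∉ L.
This contradicts the pumping lemma, so L is not regular.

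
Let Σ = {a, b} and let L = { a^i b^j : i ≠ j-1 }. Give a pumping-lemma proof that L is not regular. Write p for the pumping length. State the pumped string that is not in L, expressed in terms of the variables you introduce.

a^{p+p!} b^{p+p!+1}

Toward a contradiction, assume L is regular with pumping length p.
Choose w = a^p b^{p+p!+1}. Since p ≠ (p+p!+1)-1 = p+p!, w ∈ L; and |w| ≥ p.
The pumping lemma gives a decomposition w = xyz where |xy| ≤ p and |y| > 0.
Because |xy| ≤ p and w begins with p copies of a, we have y = a^k with 1 ≤ k ≤ p.
Since 1 ≤ k ≤ p, k divides p!; set t = 1 + p!/k. Then xy^t z has p + (p!/k)·k = p + p! copies of a. Now the a-count is p+p! and (b-count)-1 = (p+p!+1)-1 = p+p!, so i ≠ j-1 fails. So xy^t z = a^{p+p!} b^{p+p!+1} ∉ L.
This contradicts the pumping lemma, so L is not regular.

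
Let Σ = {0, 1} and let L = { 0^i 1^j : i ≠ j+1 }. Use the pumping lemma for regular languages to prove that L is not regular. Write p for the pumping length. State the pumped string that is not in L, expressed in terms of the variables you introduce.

Toward a contradiction, assume L is regular with pumping length p.
Choose w = 0^p 1^{p+p!-1}. Since p ≠ (p+p!-1)+1 = p+p!, w ∈ L; and |w| ≥ p.
By the pumping lemma, w = xyz with |xy| ≤ p and |y| ≥ 1.
Since the first p symbols of w are all 0's and |xy| ≤ p, y lies entirely in the leading 0-block: y = 0^k for some k with 1 ≤ k ≤ p.
Since 1 ≤ k ≤ p, k divides p!; set t = 1 + p!/k. Then xy^t z has p + (p!/k)·k = p + p! copies of 0. Now the 0-count is p+p! and (1-count)+1 = (p+p!-1)+1 = p+p!, so i ≠ j+1 fails. So xy^t z = 0^{p+p!} 1^{p+p!-1} ∉ L.
This is a contradiction; hence L is not regular.

0^{p+p!} 1^{p+p!-1}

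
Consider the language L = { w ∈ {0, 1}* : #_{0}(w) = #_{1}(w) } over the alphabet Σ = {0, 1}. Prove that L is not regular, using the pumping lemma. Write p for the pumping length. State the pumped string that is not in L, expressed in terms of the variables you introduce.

Assume L is regular. Let p be the pumping length given by the pumping lemma.
Choose w = 0^p 1^p ∈ L with |w| = 2p ≥ p.
By the pumping lemma, w = xyz with |xy| ≤ p and |y| ≥ 1.
Since the first p symbols of w are all 0's and |xy| ≤ p, y lies entirely in the leading 0-block: y = 0^k for some k with 1 ≤ k ≤ p.
Pump with i = 2: xy^2z = 0^{p+k} 1^p has p+k occurrences of 0 but only p of 1. Since k ≥ 1 the counts differ, so xy^2z ∉ L.
This is a contradiction; hence L is not regular.

0^{p+k} 1^p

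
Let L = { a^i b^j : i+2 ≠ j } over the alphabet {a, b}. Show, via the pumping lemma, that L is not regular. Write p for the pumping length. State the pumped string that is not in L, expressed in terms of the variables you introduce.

Toward a contradiction, assume L is regular with pumping length p.
Choose w = a^p b^{p+p!+2}. Since p ≠ (p+p!+2)-2 = p+p!, w ∈ L; and |w| ≥ p.
Write w = xyz as guaranteed by the lemma, with |xy| ≤ p and y is nonempty.
The first p characters of w are a's, so xy (and hence y) consists only of a's. Write y = a^k, 1 ≤ k ≤ p.
Since 1 ≤ k ≤ p, k divides p!; set t = 1 + p!/k. Then xy^t z has p + (p!/k)·k = p + p! copies of a. Now the a-count is p+p! and (b-count)-2 = (p+p!+2)-2 = p+p!, so i+2 ≠ j fails. So xy^t z = a^{p+p!} b^{p+p!+2} ∉ L.
Contradiction. Therefore L is not regular.

a^{p+p!} b^{p+p!+2}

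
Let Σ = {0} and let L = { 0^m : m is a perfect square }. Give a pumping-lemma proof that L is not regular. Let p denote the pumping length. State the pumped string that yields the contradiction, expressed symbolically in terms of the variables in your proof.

0^{p²+k}

Toward a contradiction, assume L is regular with pumping length p.
Take w = 0^{p²} ∈ L with |w| = p² ≥ p.
The pumping lemma gives a decomposition w = xyz where |xy| ≤ p and y is nonempty.
Then y = 0^k for some k with 1 ≤ k ≤ p.
Pump with i = 2: xy^2z = 0^{p²+k}. Since 1 ≤ k ≤ p, p² < p²+k ≤ p²+p < (p+1)², so p²+k lies strictly between consecutive squares and is not a perfect square. So xy^2z ∉ L.
Contradiction. Therefore L is not regular.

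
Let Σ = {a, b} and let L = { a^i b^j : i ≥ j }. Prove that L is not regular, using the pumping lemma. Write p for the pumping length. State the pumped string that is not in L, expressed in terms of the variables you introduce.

Toward a contradiction, assume L is regular with pumping length p.
Choose w = a^p b^p ∈ L, with |w| = 2p ≥ p.
Write w = xyz as guaranteed by the lemma, with |xy| ≤ p and |y| > 0.
The first p characters of w are a's, so xy (and hence y) consists only of a's. Write y = a^k, 1 ≤ k ≤ p.
Consider xy^0z = xz = a^{p-k} b^p. Since k ≥ 1, the a-count p-k is less than p, so i ≥ j fails; thus xz ∉ L.
This contradicts the pumping lemma, so L is not regular.

a^{p-k} b^p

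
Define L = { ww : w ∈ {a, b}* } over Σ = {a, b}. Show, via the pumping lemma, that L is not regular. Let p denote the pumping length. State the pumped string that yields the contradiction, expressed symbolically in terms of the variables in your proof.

a^{p+k} b^p a^p b^p

Assume L is regular. Let p be the pumping length given by the pumping lemma.
Take w = a^p b^p a^p b^p = uu where u = a^pb^p; then w ∈ L and |w| = 4p ≥ p.
Write w = xyz as guaranteed by the lemma, with |xy| ≤ p and |y| > 0.
The first p characters of w are a's, so xy (and hence y) consists only of a's. Write y = a^k, 1 ≤ k ≤ p.
Pump with i = 2: xy^2z = a^{p+k} b^p a^p b^p, of length 4p+k. Suppose this equals vv. The string starts with a and ends with b, so v does too; thus the boundary between the two copies of v is a b→a transition. There is exactly one such transition, at position 2p+k, so |v| = 2p+k and |vv| = 4p+2k ≠ 4p+k since k ≥ 1. So xy^2z ∉ L.
This contradicts the pumping lemma, so L is not regular.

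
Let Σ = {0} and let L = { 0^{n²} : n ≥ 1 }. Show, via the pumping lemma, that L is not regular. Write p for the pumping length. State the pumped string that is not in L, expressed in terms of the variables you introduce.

Assume L is regular. Let p be the pumping length given by the pumping lemma.
Take w = 0^{p²} ∈ L with |w| = p² ≥ p.
By the pumping lemma, w = xyz with |xy| ≤ p and y is nonempty.
Then y = 0^k for some k with 1 ≤ k ≤ p.
Pump with i = 2: xy^2z = 0^{p²+k}. Since 1 ≤ k ≤ p, p² < p²+k ≤ p²+p < (p+1)², so p²+k lies strictly between consecutive squares and is not a perfect square. So xy^2z ∉ L.
This contradicts the pumping lemma, so L is not regular.

0^{p²+k}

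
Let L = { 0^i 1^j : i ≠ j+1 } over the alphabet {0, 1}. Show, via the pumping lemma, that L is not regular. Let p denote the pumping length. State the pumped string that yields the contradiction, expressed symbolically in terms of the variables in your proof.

0^{p+p!} 1^{p+p!-1}

Toward a contradiction, assume L is regular with pumping length p.
Choose w = 0^p 1^{p+p!-1}. Since p ≠ (p+p!-1)+1 = p+p!, w ∈ L; and |w| ≥ p.
Write w = xyz as guaranteed by the lemma, with |xy| ≤ p and |y| > 0.
Because |xy| ≤ p and w begins with p copies of 0, we have y = 0^k with 1 ≤ k ≤ p.
Since 1 ≤ k ≤ p, k divides p!; set t = 1 + p!/k. Then xy^t z has p + (p!/k)·k = p + p! copies of 0. Now the 0-count is p+p! and (1-count)+1 = (p+p!-1)+1 = p+p!, so i ≠ j+1 fails. So xy^t z = 0^{p+p!} 1^{p+p!-1} ∉ L.
Contradiction. Therefore L is not regular.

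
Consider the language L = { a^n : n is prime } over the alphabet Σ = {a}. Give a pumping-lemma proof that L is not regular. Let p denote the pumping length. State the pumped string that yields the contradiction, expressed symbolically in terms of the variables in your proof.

a^{q(1+k)}

Assume L is regular. Let p be the pumping length given by the pumping lemma.
Let q be a prime with q ≥ p+2 (infinitely many primes exist), and take w = a^q ∈ L with |w| = q ≥ p.
By the pumping lemma, w = xyz with |xy| ≤ p and y is nonempty.
Then y = a^k for some k with 1 ≤ k ≤ p.
Since 1 ≤ k ≤ p, |xz| = q-k. Pump with i = q+1: |xy^{q+1}z| = (q-k)+(q+1)k = q+qk = q(1+k), which is composite (both factors ≥ 2). So xy^{q+1}z = a^{q(1+k)} ∉ L.
This is a contradiction; hence L is not regular.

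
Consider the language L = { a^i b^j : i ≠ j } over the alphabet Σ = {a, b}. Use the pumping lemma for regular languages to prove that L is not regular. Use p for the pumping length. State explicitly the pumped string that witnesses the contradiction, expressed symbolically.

a^{p+p!} b^{p+p!}

Assume L is regular; let p be its pumping constant.
Choose w = a^p b^{p+p!}. Since p ≠ p+p!, w ∈ L; and |w| ≥ p.
The pumping lemma gives a decomposition w = xyz where |xy| ≤ p and |y| ≥ 1.
Because |xy| ≤ p and w begins with p copies of a, we have y = a^k with 1 ≤ k ≤ p.
Since 1 ≤ k ≤ p, k divides p!; set t = 1 + p!/k. Then xy^t z has p + (p!/k)·k = p + p! copies of a. Now the a-count equals the b-count, so i ≠ j fails. So xy^t z = a^{p+p!} b^{p+p!} ∉ L.
This is a contradiction; hence L is not regular.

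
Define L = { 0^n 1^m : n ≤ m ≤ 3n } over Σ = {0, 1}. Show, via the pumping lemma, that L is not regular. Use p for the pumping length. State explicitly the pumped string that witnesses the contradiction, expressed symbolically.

0^{p+k} 1^p

Toward a contradiction, assume L is regular with pumping length p.
Take w = 0^p 1^p ∈ L (since p ≤ p ≤ 3p), with |w| = 2p ≥ p.
By the pumping lemma, w = xyz with |xy| ≤ p and |y| > 0.
The first p characters of w are 0's, so xy (and hence y) consists only of 0's. Write y = 0^k, 1 ≤ k ≤ p.
Pump with i = 2: xy^2z = 0^{p+k} 1^p. Now n = p+k > p = m, so the condition n ≤ m fails. Thus xy^2z ∉ L.
Contradiction. Therefore L is not regular.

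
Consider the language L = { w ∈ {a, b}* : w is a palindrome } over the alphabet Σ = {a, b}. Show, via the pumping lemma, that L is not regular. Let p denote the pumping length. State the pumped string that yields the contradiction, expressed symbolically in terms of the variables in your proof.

Suppose for contradiction that L is regular, and let p be the pumping length.
Take w = a^p b a^p, a palindrome of length 2p+1 ≥ p.
The pumping lemma gives a decomposition w = xyz where |xy| ≤ p and y is nonempty.
Since the first p symbols of w are all a's and |xy| ≤ p, y lies entirely in the leading a-block: y = a^k for some k with 1 ≤ k ≤ p.
Pump with i = 2: xy^2z = a^{p+k} b a^p. Its reverse is a^p b a^{p+k}, which differs from xy^2z since k ≥ 1. So xy^2z is not a palindrome and xy^2z ∉ L.
This is a contradiction; hence L is not regular.

a^{p+k} b a^p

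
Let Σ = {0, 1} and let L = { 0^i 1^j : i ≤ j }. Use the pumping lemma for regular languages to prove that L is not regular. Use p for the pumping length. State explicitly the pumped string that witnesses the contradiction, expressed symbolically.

0^{p+k} 1^p

Assume L is regular; let p be its pumping constant.
Choose w = 0^p 1^p ∈ L, with |w| = 2p ≥ p.
Write w = xyz as guaranteed by the lemma, with |xy| ≤ p and y is nonempty.
Because |xy| ≤ p and w begins with p copies of 0, we have y = 0^k with 1 ≤ k ≤ p.
Consider xy^2z = 0^{p+k} 1^p. Since k ≥ 1, the 0-count p+k exceeds the 1-count p, so i ≤ j fails; thus xy^2z ∉ L.
This contradicts the pumping lemma, so L is not regular.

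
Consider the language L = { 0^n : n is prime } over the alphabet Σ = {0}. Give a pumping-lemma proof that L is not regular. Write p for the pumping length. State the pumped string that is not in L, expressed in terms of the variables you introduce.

Assume L is regular. Let p be the pumping length given by the pumping lemma.
Let q be a prime with q ≥ p+2 (infinitely many primes exist), and take w = 0^q ∈ L with |w| = q ≥ p.
Write w = xyz as guaranteed by the lemma, with |xy| ≤ p and |y| > 0.
Then y = 0^k for some k with 1 ≤ k ≤ p.
Since 1 ≤ k ≤ p, |xz| = q-k. Pump with i = q+1: |xy^{q+1}z| = (q-k)+(q+1)k = q+qk = q(1+k), which is composite (both factors ≥ 2). So xy^{q+1}z = 0^{q(1+k)} ∉ L.
This contradicts the pumping lemma, so L is not regular.

0^{q(1+k)}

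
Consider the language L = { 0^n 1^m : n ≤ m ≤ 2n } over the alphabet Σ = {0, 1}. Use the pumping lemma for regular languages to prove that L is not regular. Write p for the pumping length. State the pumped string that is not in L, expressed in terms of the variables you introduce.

Assume L is regular. Let p be the pumping length given by the pumping lemma.
Take w = 0^p 1^p ∈ L (since p ≤ p ≤ 2p), with |w| = 2p ≥ p.
Write w = xyz as guaranteed by the lemma, with |xy| ≤ p and |y| > 0.
Since the first p symbols of w are all 0's and |xy| ≤ p, y lies entirely in the leading 0-block: y = 0^k for some k with 1 ≤ k ≤ p.
Pump with i = 2: xy^2z = 0^{p+k} 1^p. Now n = p+k > p = m, so the condition n ≤ m fails. Thus xy^2z ∉ L.
This contradicts the pumping lemma, so L is not regular.

0^{p+k} 1^p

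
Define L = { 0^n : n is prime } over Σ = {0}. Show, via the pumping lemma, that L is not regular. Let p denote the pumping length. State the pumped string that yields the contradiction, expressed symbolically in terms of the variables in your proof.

Assume L is regular. Let p be the pumping length given by the pumping lemma.
Let q be a prime with q ≥ p+2 (infinitely many primes exist), and take w = 0^q ∈ L with |w| = q ≥ p.
By the pumping lemma, w = xyz with |xy| ≤ p and |y| ≥ 1.
Then y = 0^k for some k with 1 ≤ k ≤ p.
Since 1 ≤ k ≤ p, |xz| = q-k. Pump with i = q+1: |xy^{q+1}z| = (q-k)+(q+1)k = q+qk = q(1+k), which is composite (both factors ≥ 2). So xy^{q+1}z = 0^{q(1+k)} ∉ L.
Contradiction. Therefore L is not regular.

0^{q(1+k)}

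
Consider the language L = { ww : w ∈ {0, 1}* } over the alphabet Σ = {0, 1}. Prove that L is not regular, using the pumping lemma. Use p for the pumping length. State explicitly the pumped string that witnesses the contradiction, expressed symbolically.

0^{p+k} 1^p 0^p 1^p

Suppose for contradiction that L is regular, and let p be the pumping length.
Take w = 0^p 1^p 0^p 1^p = uu where u = 0^p1^p; then w ∈ L and |w| = 4p ≥ p.
The pumping lemma gives a decomposition w = xyz where |xy| ≤ p and |y| ≥ 1.
Because |xy| ≤ p and w begins with p copies of 0, we have y = 0^k with 1 ≤ k ≤ p.
Pump with i = 2: xy^2z = 0^{p+k} 1^p 0^p 1^p, of length 4p+k. Suppose this equals vv. The string starts with 0 and ends with 1, so v does too; thus the boundary between the two copies of v is a 1→0 transition. There is exactly one such transition, at position 2p+k, so |v| = 2p+k and |vv| = 4p+2k ≠ 4p+k since k ≥ 1. So xy^2z ∉ L.
This is a contradiction; hence L is not regular.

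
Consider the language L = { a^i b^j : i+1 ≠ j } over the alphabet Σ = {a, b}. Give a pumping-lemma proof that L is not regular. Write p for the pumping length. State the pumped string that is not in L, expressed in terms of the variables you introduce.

Toward a contradiction, assume L is regular with pumping length p.
Choose w = a^p b^{p+p!+1}. Since p ≠ (p+p!+1)-1 = p+p!, w ∈ L; and |w| ≥ p.
The pumping lemma gives a decomposition w = xyz where |xy| ≤ p and |y| > 0.
The first p characters of w are a's, so xy (and hence y) consists only of a's. Write y = a^k, 1 ≤ k ≤ p.
Since 1 ≤ k ≤ p, k divides p!; set t = 1 + p!/k. Then xy^t z has p + (p!/k)·k = p + p! copies of a. Now the a-count is p+p! and (b-count)-1 = (p+p!+1)-1 = p+p!, so i+1 ≠ j fails. So xy^t z = a^{p+p!} b^{p+p!+1} ∉ L.
Contradiction. Therefore L is not regular.

a^{p+p!} b^{p+p!+1}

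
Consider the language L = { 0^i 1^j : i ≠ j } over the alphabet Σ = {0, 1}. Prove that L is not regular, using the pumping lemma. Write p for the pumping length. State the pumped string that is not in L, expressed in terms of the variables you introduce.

Assume L is regular; let p be its pumping constant.
Choose w = 0^p 1^{p+p!}. Since p ≠ p+p!, w ∈ L; and |w| ≥ p.
Write w = xyz as guaranteed by the lemma, with |xy| ≤ p and y is nonempty.
Since the first p symbols of w are all 0's and |xy| ≤ p, y lies entirely in the leading 0-block: y = 0^k for some k with 1 ≤ k ≤ p.
Since 1 ≤ k ≤ p, k divides p!; set t = 1 + p!/k. Then xy^t z has p + (p!/k)·k = p + p! copies of 0. Now the 0-count equals the 1-count, so i ≠ j fails. So xy^t z = 0^{p+p!} 1^{p+p!} ∉ L.
Contradiction. Therefore L is not regular.

0^{p+p!} 1^{p+p!}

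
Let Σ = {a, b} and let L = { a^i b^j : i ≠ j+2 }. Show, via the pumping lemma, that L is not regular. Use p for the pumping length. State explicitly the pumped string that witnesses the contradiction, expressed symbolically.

a^{p+p!} b^{p+p!-2}

Assume L is regular. Let p be the pumping length given by the pumping lemma.
Choose w = a^p b^{p+p!-2}. Since p ≠ (p+p!-2)+2 = p+p!, w ∈ L; and |w| ≥ p.
Write w = xyz as guaranteed by the lemma, with |xy| ≤ p and |y| ≥ 1.
Because |xy| ≤ p and w begins with p copies of a, we have y = a^k with 1 ≤ k ≤ p.
Since 1 ≤ k ≤ p, k divides p!; set t = 1 + p!/k. Then xy^t z has p + (p!/k)·k = p + p! copies of a. Now the a-count is p+p! and (b-count)+2 = (p+p!-2)+2 = p+p!, so i ≠ j+2 fails. So xy^t z = a^{p+p!} b^{p+p!-2} ∉ L.
This is a contradiction; hence L is not regular.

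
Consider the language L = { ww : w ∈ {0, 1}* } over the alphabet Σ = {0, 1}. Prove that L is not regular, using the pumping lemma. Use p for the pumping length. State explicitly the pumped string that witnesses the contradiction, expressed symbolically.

Toward a contradiction, assume L is regular with pumping length p.
Take w = 0^p 1^p 0^p 1^p = uu where u = 0^p1^p; then w ∈ L and |w| = 4p ≥ p.
By the pumping lemma, w = xyz with |xy| ≤ p and y is nonempty.
The first p characters of w are 0's, so xy (and hence y) consists only of 0's. Write y = 0^k, 1 ≤ k ≤ p.
Pump with i = 2: xy^2z = 0^{p+k} 1^p 0^p 1^p, of length 4p+k. Suppose this equals vv. The string starts with 0 and ends with 1, so v does too; thus the boundary between the two copies of v is a 1→0 transition. There is exactly one such transition, at position 2p+k, so |v| = 2p+k and |vv| = 4p+2k ≠ 4p+k since k ≥ 1. So xy^2z ∉ L.
Contradiction. Therefore L is not regular.

0^{p+k} 1^p 0^p 1^p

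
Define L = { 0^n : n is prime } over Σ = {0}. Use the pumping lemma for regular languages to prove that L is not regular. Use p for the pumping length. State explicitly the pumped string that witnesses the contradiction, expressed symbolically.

Suppose for contradiction that L is regular, and let p be the pumping length.
Let q be a prime with q ≥ p+2 (infinitely many primes exist), and take w = 0^q ∈ L with |w| = q ≥ p.
The pumping lemma gives a decomposition w = xyz where |xy| ≤ p and |y| ≥ 1.
Then y = 0^k for some k with 1 ≤ k ≤ p.
Since 1 ≤ k ≤ p, |xz| = q-k. Pump with i = q+1: |xy^{q+1}z| = (q-k)+(q+1)k = q+qk = q(1+k), which is composite (both factors ≥ 2). So xy^{q+1}z = 0^{q(1+k)} ∉ L.
Contradiction. Therefore L is not regular.

0^{q(1+k)}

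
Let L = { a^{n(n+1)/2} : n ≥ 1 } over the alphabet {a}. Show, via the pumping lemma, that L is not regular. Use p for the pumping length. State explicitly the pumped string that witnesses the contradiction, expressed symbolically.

Assume L is regular. Let p be the pumping length given by the pumping lemma.
Take w = a^{p(p+1)/2} ∈ L with |w| = p(p+1)/2 ≥ p.
By the pumping lemma, w = xyz with |xy| ≤ p and |y| > 0.
Then y = a^k for some k with 1 ≤ k ≤ p.
Pump with i = 2: xy^2z = a^{p(p+1)/2+k}. Since 1 ≤ k ≤ p, p(p+1)/2 < p(p+1)/2+k ≤ p(p+1)/2+p < (p+1)(p+2)/2, so p(p+1)/2+k is strictly between consecutive triangular numbers. So xy^2z ∉ L.
This is a contradiction; hence L is not regular.

a^{p(p+1)/2+k}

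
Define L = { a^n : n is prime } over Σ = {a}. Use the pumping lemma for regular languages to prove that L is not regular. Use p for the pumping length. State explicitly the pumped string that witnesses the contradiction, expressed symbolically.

Assume L is regular; let p be its pumping constant.
Let q be a prime with q ≥ p+2 (infinitely many primes exist), and take w = a^q ∈ L with |w| = q ≥ p.
By the pumping lemma, w = xyz with |xy| ≤ p and |y| > 0.
Then y = a^k for some k with 1 ≤ k ≤ p.
Since 1 ≤ k ≤ p, |xz| = q-k. Pump with i = q+1: |xy^{q+1}z| = (q-k)+(q+1)k = q+qk = q(1+k), which is composite (both factors ≥ 2). So xy^{q+1}z = a^{q(1+k)} ∉ L.
This is a contradiction; hence L is not regular.

a^{q(1+k)}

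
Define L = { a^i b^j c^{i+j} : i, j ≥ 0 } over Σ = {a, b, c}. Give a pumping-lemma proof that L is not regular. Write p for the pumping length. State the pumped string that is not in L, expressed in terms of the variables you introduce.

Suppose for contradiction that L is regular, and let p be the pumping length.
Take w = a^p b^p c^{2p} ∈ L (with i=j=p, i+j=2p), |w| = 4p ≥ p.
By the pumping lemma, w = xyz with |xy| ≤ p and |y| > 0.
The first p characters of w are a's, so xy (and hence y) consists only of a's. Write y = a^k, 1 ≤ k ≤ p.
Consider xy^2z = a^{p+k} b^p c^{2p}. Now the a- and b-counts sum to 2p+k, but the c-count is 2p ≠ 2p+k. So xy^2z ∉ L.
This contradicts the pumping lemma, so L is not regular.

a^{p+k} b^p c^{2p}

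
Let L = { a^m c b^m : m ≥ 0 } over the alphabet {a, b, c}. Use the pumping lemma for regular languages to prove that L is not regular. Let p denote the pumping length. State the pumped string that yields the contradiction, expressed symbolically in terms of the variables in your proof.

a^{p+k} c b^p

Assume L is regular. Let p be the pumping length given by the pumping lemma.
Take w = a^p c b^p ∈ L with |w| = 2p+1 ≥ p.
Write w = xyz as guaranteed by the lemma, with |xy| ≤ p and y is nonempty.
Since the first p symbols of w are all a's and |xy| ≤ p, y lies entirely in the leading a-block: y = a^k for some k with 1 ≤ k ≤ p.
Pump with i = 2: xy^2z = a^{p+k} c b^p, which would require p+k = p. But k ≥ 1, so xy^2z ∉ L.
This contradicts the pumping lemma, so L is not regular.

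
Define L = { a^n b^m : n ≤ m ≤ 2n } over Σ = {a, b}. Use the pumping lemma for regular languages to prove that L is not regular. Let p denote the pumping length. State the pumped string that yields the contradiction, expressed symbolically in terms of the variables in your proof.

a^{p+k} b^p

Assume L is regular; let p be its pumping constant.
Take w = a^p b^p ∈ L (since p ≤ p ≤ 2p), with |w| = 2p ≥ p.
Write w = xyz as guaranteed by the lemma, with |xy| ≤ p and |y| ≥ 1.
Because |xy| ≤ p and w begins with p copies of a, we have y = a^k with 1 ≤ k ≤ p.
Pump with i = 2: xy^2z = a^{p+k} b^p. Now n = p+k > p = m, so the condition n ≤ m fails. Thus xy^2z ∉ L.
This is a contradiction; hence L is not regular.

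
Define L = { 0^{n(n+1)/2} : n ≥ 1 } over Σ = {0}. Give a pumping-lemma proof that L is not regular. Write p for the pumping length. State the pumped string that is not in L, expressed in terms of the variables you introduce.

0^{p(p+1)/2+k}

Assume L is regular; let p be its pumping constant.
Take w = 0^{p(p+1)/2} ∈ L with |w| = p(p+1)/2 ≥ p.
By the pumping lemma, w = xyz with |xy| ≤ p and y is nonempty.
Then y = 0^k for some k with 1 ≤ k ≤ p.
Pump with i = 2: xy^2z = 0^{p(p+1)/2+k}. Since 1 ≤ k ≤ p, p(p+1)/2 < p(p+1)/2+k ≤ p(p+1)/2+p < (p+1)(p+2)/2, so p(p+1)/2+k is strictly between consecutive triangular numbers. So xy^2z ∉ L.
Contradiction. Therefore L is not regular.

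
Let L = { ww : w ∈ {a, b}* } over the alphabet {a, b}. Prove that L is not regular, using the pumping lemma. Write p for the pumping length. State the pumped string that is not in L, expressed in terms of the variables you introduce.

a^{p+k} b^p a^p b^p

Assume L is regular; let p be its pumping constant.
Take w = a^p b^p a^p b^p = uu where u = a^pb^p; then w ∈ L and |w| = 4p ≥ p.
By the pumping lemma, w = xyz with |xy| ≤ p and |y| ≥ 1.
Because |xy| ≤ p and w begins with p copies of a, we have y = a^k with 1 ≤ k ≤ p.
Pump with i = 2: xy^2z = a^{p+k} b^p a^p b^p, of length 4p+k. Suppose this equals vv. The string starts with a and ends with b, so v does too; thus the boundary between the two copies of v is a b→a transition. There is exactly one such transition, at position 2p+k, so |v| = 2p+k and |vv| = 4p+2k ≠ 4p+k since k ≥ 1. So xy^2z ∉ L.
This contradicts the pumping lemma, so L is not regular.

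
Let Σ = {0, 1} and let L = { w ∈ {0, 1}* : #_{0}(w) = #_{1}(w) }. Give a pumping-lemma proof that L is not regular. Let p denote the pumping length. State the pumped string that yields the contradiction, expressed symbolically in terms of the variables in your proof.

0^{p+k} 1^p

Assume L is regular; let p be its pumping constant.
Choose w = 0^p 1^p ∈ L with |w| = 2p ≥ p.
The pumping lemma gives a decomposition w = xyz where |xy| ≤ p and y is nonempty.
The first p characters of w are 0's, so xy (and hence y) consists only of 0's. Write y = 0^k, 1 ≤ k ≤ p.
Pump with i = 2: xy^2z = 0^{p+k} 1^p has p+k occurrences of 0 but only p of 1. Since k ≥ 1 the counts differ, so xy^2z ∉ L.
This is a contradiction; hence L is not regular.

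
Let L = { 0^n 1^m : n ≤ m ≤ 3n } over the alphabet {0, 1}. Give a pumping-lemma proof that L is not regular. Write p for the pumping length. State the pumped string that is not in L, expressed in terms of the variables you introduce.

0^{p+k} 1^p

Assume L is regular; let p be its pumping constant.
Take w = 0^p 1^p ∈ L (since p ≤ p ≤ 3p), with |w| = 2p ≥ p.
The pumping lemma gives a decomposition w = xyz where |xy| ≤ p and |y| > 0.
Because |xy| ≤ p and w begins with p copies of 0, we have y = 0^k with 1 ≤ k ≤ p.
Pump with i = 2: xy^2z = 0^{p+k} 1^p. Now n = p+k > p = m, so the condition n ≤ m fails. Thus xy^2z ∉ L.
Contradiction. Therefore L is not regular.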